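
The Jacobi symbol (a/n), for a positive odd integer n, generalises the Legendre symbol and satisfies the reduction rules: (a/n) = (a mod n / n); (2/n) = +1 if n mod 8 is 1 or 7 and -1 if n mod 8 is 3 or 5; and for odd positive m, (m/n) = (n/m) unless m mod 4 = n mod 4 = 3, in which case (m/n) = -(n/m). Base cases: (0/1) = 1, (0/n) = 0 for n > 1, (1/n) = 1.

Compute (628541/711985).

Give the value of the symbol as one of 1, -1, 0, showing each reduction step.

1

reciprocity: (628541/711985) = +1·(711985/628541) since 628541 mod 4 = 1, 711985 mod 4 = 1; sign now +1
(711985/628541) = (83444/628541)   [reduce mod 628541]
83444 = 2^2·20861; (2/628541) = -1 since 628541 mod 8 = 5, so (83444/628541) = (-1)^2·(20861/628541); sign now +1
reciprocity: (20861/628541) = +1·(628541/20861) since 20861 mod 4 = 1, 628541 mod 4 = 1; sign now +1
(628541/20861) = (2711/20861)   [reduce mod 20861]
reciprocity: (2711/20861) = +1·(20861/2711) since 2711 mod 4 = 3, 20861 mod 4 = 1; sign now +1
(20861/2711) = (1884/2711)   [reduce mod 2711]
1884 = 2^2·471; (2/2711) = +1 since 2711 mod 8 = 7, so (1884/2711) = (+1)^2·(471/2711); sign now +1
reciprocity: (471/2711) = -1·(2711/471) since 471 mod 4 = 3, 2711 mod 4 = 3; sign now -1
(2711/471) = (356/471)   [reduce mod 471]
356 = 2^2·89; (2/471) = +1 since 471 mod 8 = 7, so (356/471) = (+1)^2·(89/471); sign now -1
reciprocity: (89/471) = +1·(471/89) since 89 mod 4 = 1, 471 mod 4 = 3; sign now -1
(471/89) = (26/89)   [reduce mod 89]
26 = 2^1·13; (2/89) = +1 since 89 mod 8 = 1, so (26/89) = (+1)^1·(13/89); sign now -1
reciprocity: (13/89) = +1·(89/13) since 13 mod 4 = 1, 89 mod 4 = 1; sign now -1
(89/13) = (11/13)   [reduce mod 13]
reciprocity: (11/13) = +1·(13/11) since 11 mod 4 = 3, 13 mod 4 = 1; sign now -1
(13/11) = (2/11)   [reduce mod 11]
2 = 2^1·1; (2/11) = -1 since 11 mod 8 = 3, so (2/11) = (-1)^1·(1/11); sign now +1
(1/11) = 1; final value = sign = +1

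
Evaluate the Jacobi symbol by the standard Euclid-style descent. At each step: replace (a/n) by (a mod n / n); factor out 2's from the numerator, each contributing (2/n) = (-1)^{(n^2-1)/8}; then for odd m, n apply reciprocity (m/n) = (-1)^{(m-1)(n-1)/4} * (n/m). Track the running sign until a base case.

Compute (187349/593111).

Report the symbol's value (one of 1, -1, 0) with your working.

1

reciprocity: (187349/593111) = +1·(593111/187349) since 187349 mod 4 = 1, 593111 mod 4 = 3; sign now +1
(593111/187349) = (31064/187349)   [reduce mod 187349]
31064 = 2^3·3883; (2/187349) = -1 since 187349 mod 8 = 5, so (31064/187349) = (-1)^3·(3883/187349); sign now -1
reciprocity: (3883/187349) = +1·(187349/3883) since 3883 mod 4 = 3, 187349 mod 4 = 1; sign now -1
(187349/3883) = (965/3883)   [reduce mod 3883]
reciprocity: (965/3883) = +1·(3883/965) since 965 mod 4 = 1, 3883 mod 4 = 3; sign now -1
(3883/965) = (23/965)   [reduce mod 965]
reciprocity: (23/965) = +1·(965/23) since 23 mod 4 = 3, 965 mod 4 = 1; sign now -1
(965/23) = (22/23)   [reduce mod 23]
22 = 2^1·11; (2/23) = +1 since 23 mod 8 = 7, so (22/23) = (+1)^1·(11/23); sign now -1
reciprocity: (11/23) = -1·(23/11) since 11 mod 4 = 3, 23 mod 4 = 3; sign now +1
(23/11) = (1/11)   [reduce mod 11]
(1/11) = 1; final value = sign = +1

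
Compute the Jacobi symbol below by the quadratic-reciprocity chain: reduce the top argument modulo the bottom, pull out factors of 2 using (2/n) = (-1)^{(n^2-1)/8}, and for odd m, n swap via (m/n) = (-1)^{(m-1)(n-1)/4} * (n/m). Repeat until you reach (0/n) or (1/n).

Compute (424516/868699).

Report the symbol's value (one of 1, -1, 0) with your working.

factor out 2^2: 424516 = 2^2·106129; with 868699 mod 8 = 3, (2/868699) = -1; sign now +1; continue with (106129/868699)
flip (106129/868699) -> (868699/106129): both odd, 106129 mod 4 = 1, 868699 mod 4 = 3, so the flip contributes +1; sign now +1
(868699/106129): 868699 mod 106129 = 19667, so (868699/106129) = (19667/106129)
flip (19667/106129) -> (106129/19667): both odd, 19667 mod 4 = 3, 106129 mod 4 = 1, so the flip contributes +1; sign now +1
(106129/19667): 106129 mod 19667 = 7794, so (106129/19667) = (7794/19667)
factor out 2^1: 7794 = 2^1·3897; with 19667 mod 8 = 3, (2/19667) = -1; sign now -1; continue with (3897/19667)
flip (3897/19667) -> (19667/3897): both odd, 3897 mod 4 = 1, 19667 mod 4 = 3, so the flip contributes +1; sign now -1
(19667/3897): 19667 mod 3897 = 182, so (19667/3897) = (182/3897)
factor out 2^1: 182 = 2^1·91; with 3897 mod 8 = 1, (2/3897) = +1; sign now -1; continue with (91/3897)
flip (91/3897) -> (3897/91): both odd, 91 mod 4 = 3, 3897 mod 4 = 1, so the flip contributes +1; sign now -1
(3897/91): 3897 mod 91 = 75, so (3897/91) = (75/91)
flip (75/91) -> (91/75): both odd, 75 mod 4 = 3, 91 mod 4 = 3, so the flip contributes -1; sign now +1
(91/75): 91 mod 75 = 16, so (91/75) = (16/75)
factor out 2^4: 16 = 2^4·1; with 75 mod 8 = 3, (2/75) = -1; sign now +1; continue with (1/75)
reached (1/75) = 1, so the symbol is +1

1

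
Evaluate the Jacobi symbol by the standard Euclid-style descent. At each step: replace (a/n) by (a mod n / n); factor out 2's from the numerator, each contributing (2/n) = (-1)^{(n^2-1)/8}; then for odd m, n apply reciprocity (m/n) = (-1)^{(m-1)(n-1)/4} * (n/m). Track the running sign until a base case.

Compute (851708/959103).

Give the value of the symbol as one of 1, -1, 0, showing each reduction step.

factor out 2^2: 851708 = 2^2·212927; with 959103 mod 8 = 7, (2/959103) = +1; sign now +1; continue with (212927/959103)
flip (212927/959103) -> (959103/212927): both odd, 212927 mod 4 = 3, 959103 mod 4 = 3, so the flip contributes -1; sign now -1
(959103/212927): 959103 mod 212927 = 107395, so (959103/212927) = (107395/212927)
flip (107395/212927) -> (212927/107395): both odd, 107395 mod 4 = 3, 212927 mod 4 = 3, so the flip contributes -1; sign now +1
(212927/107395): 212927 mod 107395 = 105532, so (212927/107395) = (105532/107395)
factor out 2^2: 105532 = 2^2·26383; with 107395 mod 8 = 3, (2/107395) = -1; sign now +1; continue with (26383/107395)
flip (26383/107395) -> (107395/26383): both odd, 26383 mod 4 = 3, 107395 mod 4 = 3, so the flip contributes -1; sign now -1
(107395/26383): 107395 mod 26383 = 1863, so (107395/26383) = (1863/26383)
flip (1863/26383) -> (26383/1863): both odd, 1863 mod 4 = 3, 26383 mod 4 = 3, so the flip contributes -1; sign now +1
(26383/1863): 26383 mod 1863 = 301, so (26383/1863) = (301/1863)
flip (301/1863) -> (1863/301): both odd, 301 mod 4 = 1, 1863 mod 4 = 3, so the flip contributes +1; sign now +1
(1863/301): 1863 mod 301 = 57, so (1863/301) = (57/301)
flip (57/301) -> (301/57): both odd, 57 mod 4 = 1, 301 mod 4 = 1, so the flip contributes +1; sign now +1
(301/57): 301 mod 57 = 16, so (301/57) = (16/57)
factor out 2^4: 16 = 2^4·1; with 57 mod 8 = 1, (2/57) = +1; sign now +1; continue with (1/57)
reached (1/57) = 1, so the symbol is +1

1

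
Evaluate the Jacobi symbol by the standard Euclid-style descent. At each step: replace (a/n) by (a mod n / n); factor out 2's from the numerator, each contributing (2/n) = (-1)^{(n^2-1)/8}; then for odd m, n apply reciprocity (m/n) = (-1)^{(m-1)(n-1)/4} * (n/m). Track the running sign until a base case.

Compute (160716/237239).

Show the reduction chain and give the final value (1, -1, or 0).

0

factor out 2^2: 160716 = 2^2·40179; with 237239 mod 8 = 7, (2/237239) = +1; sign now +1; continue with (40179/237239)
flip (40179/237239) -> (237239/40179): both odd, 40179 mod 4 = 3, 237239 mod 4 = 3, so the flip contributes -1; sign now -1
(237239/40179): 237239 mod 40179 = 36344, so (237239/40179) = (36344/40179)
factor out 2^3: 36344 = 2^3·4543; with 40179 mod 8 = 3, (2/40179) = -1; sign now +1; continue with (4543/40179)
flip (4543/40179) -> (40179/4543): both odd, 4543 mod 4 = 3, 40179 mod 4 = 3, so the flip contributes -1; sign now -1
(40179/4543): 40179 mod 4543 = 3835, so (40179/4543) = (3835/4543)
flip (3835/4543) -> (4543/3835): both odd, 3835 mod 4 = 3, 4543 mod 4 = 3, so the flip contributes -1; sign now +1
(4543/3835): 4543 mod 3835 = 708, so (4543/3835) = (708/3835)
factor out 2^2: 708 = 2^2·177; with 3835 mod 8 = 3, (2/3835) = -1; sign now +1; continue with (177/3835)
flip (177/3835) -> (3835/177): both odd, 177 mod 4 = 1, 3835 mod 4 = 3, so the flip contributes +1; sign now +1
(3835/177): 3835 mod 177 = 118, so (3835/177) = (118/177)
factor out 2^1: 118 = 2^1·59; with 177 mod 8 = 1, (2/177) = +1; sign now +1; continue with (59/177)
flip (59/177) -> (177/59): both odd, 59 mod 4 = 3, 177 mod 4 = 1, so the flip contributes +1; sign now +1
(177/59): 177 mod 59 = 0, so (177/59) = (0/59)
reached (0/59); gcd(a, n) > 1, so (0/59) = 0 and the symbol is 0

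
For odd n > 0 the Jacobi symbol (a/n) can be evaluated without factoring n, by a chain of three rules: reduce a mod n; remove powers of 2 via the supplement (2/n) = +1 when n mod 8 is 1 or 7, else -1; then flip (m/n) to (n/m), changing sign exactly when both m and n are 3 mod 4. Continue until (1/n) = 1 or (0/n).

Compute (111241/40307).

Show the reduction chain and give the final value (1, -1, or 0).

1

(111241/40307) = (30627/40307)   [reduce mod 40307]
reciprocity: (30627/40307) = -1·(40307/30627) since 30627 mod 4 = 3, 40307 mod 4 = 3; sign now -1
(40307/30627) = (9680/30627)   [reduce mod 30627]
9680 = 2^4·605; (2/30627) = -1 since 30627 mod 8 = 3, so (9680/30627) = (-1)^4·(605/30627); sign now -1
reciprocity: (605/30627) = +1·(30627/605) since 605 mod 4 = 1, 30627 mod 4 = 3; sign now -1
(30627/605) = (377/605)   [reduce mod 605]
reciprocity: (377/605) = +1·(605/377) since 377 mod 4 = 1, 605 mod 4 = 1; sign now -1
(605/377) = (228/377)   [reduce mod 377]
228 = 2^2·57; (2/377) = +1 since 377 mod 8 = 1, so (228/377) = (+1)^2·(57/377); sign now -1
reciprocity: (57/377) = +1·(377/57) since 57 mod 4 = 1, 377 mod 4 = 1; sign now -1
(377/57) = (35/57)   [reduce mod 57]
reciprocity: (35/57) = +1·(57/35) since 35 mod 4 = 3, 57 mod 4 = 1; sign now -1
(57/35) = (22/35)   [reduce mod 35]
22 = 2^1·11; (2/35) = -1 since 35 mod 8 = 3, so (22/35) = (-1)^1·(11/35); sign now +1
reciprocity: (11/35) = -1·(35/11) since 11 mod 4 = 3, 35 mod 4 = 3; sign now -1
(35/11) = (2/11)   [reduce mod 11]
2 = 2^1·1; (2/11) = -1 since 11 mod 8 = 3, so (2/11) = (-1)^1·(1/11); sign now +1
(1/11) = 1; final value = sign = +1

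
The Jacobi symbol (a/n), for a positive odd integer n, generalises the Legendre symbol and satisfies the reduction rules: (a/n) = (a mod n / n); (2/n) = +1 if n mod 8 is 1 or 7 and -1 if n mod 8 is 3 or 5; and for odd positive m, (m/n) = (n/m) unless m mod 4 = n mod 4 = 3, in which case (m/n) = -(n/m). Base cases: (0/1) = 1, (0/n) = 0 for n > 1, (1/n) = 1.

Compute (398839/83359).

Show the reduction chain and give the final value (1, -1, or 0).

(398839/83359) = (65403/83359)   [reduce mod 83359]
reciprocity: (65403/83359) = -1·(83359/65403) since 65403 mod 4 = 3, 83359 mod 4 = 3; sign now -1
(83359/65403) = (17956/65403)   [reduce mod 65403]
17956 = 2^2·4489; (2/65403) = -1 since 65403 mod 8 = 3, so (17956/65403) = (-1)^2·(4489/65403); sign now -1
reciprocity: (4489/65403) = +1·(65403/4489) since 4489 mod 4 = 1, 65403 mod 4 = 3; sign now -1
(65403/4489) = (2557/4489)   [reduce mod 4489]
reciprocity: (2557/4489) = +1·(4489/2557) since 2557 mod 4 = 1, 4489 mod 4 = 1; sign now -1
(4489/2557) = (1932/2557)   [reduce mod 2557]
1932 = 2^2·483; (2/2557) = -1 since 2557 mod 8 = 5, so (1932/2557) = (-1)^2·(483/2557); sign now -1
reciprocity: (483/2557) = +1·(2557/483) since 483 mod 4 = 3, 2557 mod 4 = 1; sign now -1
(2557/483) = (142/483)   [reduce mod 483]
142 = 2^1·71; (2/483) = -1 since 483 mod 8 = 3, so (142/483) = (-1)^1·(71/483); sign now +1
reciprocity: (71/483) = -1·(483/71) since 71 mod 4 = 3, 483 mod 4 = 3; sign now -1
(483/71) = (57/71)   [reduce mod 71]
reciprocity: (57/71) = +1·(71/57) since 57 mod 4 = 1, 71 mod 4 = 3; sign now -1
(71/57) = (14/57)   [reduce mod 57]
14 = 2^1·7; (2/57) = +1 since 57 mod 8 = 1, so (14/57) = (+1)^1·(7/57); sign now -1
reciprocity: (7/57) = +1·(57/7) since 7 mod 4 = 3, 57 mod 4 = 1; sign now -1
(57/7) = (1/7)   [reduce mod 7]
(1/7) = 1; final value = sign = -1

-1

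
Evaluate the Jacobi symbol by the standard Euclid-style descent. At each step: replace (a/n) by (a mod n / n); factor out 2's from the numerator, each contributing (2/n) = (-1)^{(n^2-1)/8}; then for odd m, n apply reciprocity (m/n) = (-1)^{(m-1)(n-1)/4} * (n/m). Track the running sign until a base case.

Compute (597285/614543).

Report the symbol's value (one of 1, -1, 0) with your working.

1

reciprocity: (597285/614543) = +1·(614543/597285) since 597285 mod 4 = 1, 614543 mod 4 = 3; sign now +1
(614543/597285) = (17258/597285)   [reduce mod 597285]
17258 = 2^1·8629; (2/597285) = -1 since 597285 mod 8 = 5, so (17258/597285) = (-1)^1·(8629/597285); sign now -1
reciprocity: (8629/597285) = +1·(597285/8629) since 8629 mod 4 = 1, 597285 mod 4 = 1; sign now -1
(597285/8629) = (1884/8629)   [reduce mod 8629]
1884 = 2^2·471; (2/8629) = -1 since 8629 mod 8 = 5, so (1884/8629) = (-1)^2·(471/8629); sign now -1
reciprocity: (471/8629) = +1·(8629/471) since 471 mod 4 = 3, 8629 mod 4 = 1; sign now -1
(8629/471) = (151/471)   [reduce mod 471]
reciprocity: (151/471) = -1·(471/151) since 151 mod 4 = 3, 471 mod 4 = 3; sign now +1
(471/151) = (18/151)   [reduce mod 151]
18 = 2^1·9; (2/151) = +1 since 151 mod 8 = 7, so (18/151) = (+1)^1·(9/151); sign now +1
reciprocity: (9/151) = +1·(151/9) since 9 mod 4 = 1, 151 mod 4 = 3; sign now +1
(151/9) = (7/9)   [reduce mod 9]
reciprocity: (7/9) = +1·(9/7) since 7 mod 4 = 3, 9 mod 4 = 1; sign now +1
(9/7) = (2/7)   [reduce mod 7]
2 = 2^1·1; (2/7) = +1 since 7 mod 8 = 7, so (2/7) = (+1)^1·(1/7); sign now +1
(1/7) = 1; final value = sign = +1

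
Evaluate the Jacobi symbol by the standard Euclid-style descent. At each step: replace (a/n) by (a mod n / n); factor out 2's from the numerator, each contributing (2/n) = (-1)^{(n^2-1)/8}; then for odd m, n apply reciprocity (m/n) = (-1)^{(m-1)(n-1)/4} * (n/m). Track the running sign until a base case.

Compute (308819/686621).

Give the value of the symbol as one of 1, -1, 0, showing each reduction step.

1

flip (308819/686621) -> (686621/308819): both odd, 308819 mod 4 = 3, 686621 mod 4 = 1, so the flip contributes +1; sign now +1
(686621/308819): 686621 mod 308819 = 68983, so (686621/308819) = (68983/308819)
flip (68983/308819) -> (308819/68983): both odd, 68983 mod 4 = 3, 308819 mod 4 = 3, so the flip contributes -1; sign now -1
(308819/68983): 308819 mod 68983 = 32887, so (308819/68983) = (32887/68983)
flip (32887/68983) -> (68983/32887): both odd, 32887 mod 4 = 3, 68983 mod 4 = 3, so the flip contributes -1; sign now +1
(68983/32887): 68983 mod 32887 = 3209, so (68983/32887) = (3209/32887)
flip (3209/32887) -> (32887/3209): both odd, 3209 mod 4 = 1, 32887 mod 4 = 3, so the flip contributes +1; sign now +1
(32887/3209): 32887 mod 3209 = 797, so (32887/3209) = (797/3209)
flip (797/3209) -> (3209/797): both odd, 797 mod 4 = 1, 3209 mod 4 = 1, so the flip contributes +1; sign now +1
(3209/797): 3209 mod 797 = 21, so (3209/797) = (21/797)
flip (21/797) -> (797/21): both odd, 21 mod 4 = 1, 797 mod 4 = 1, so the flip contributes +1; sign now +1
(797/21): 797 mod 21 = 20, so (797/21) = (20/21)
factor out 2^2: 20 = 2^2·5; with 21 mod 8 = 5, (2/21) = -1; sign now +1; continue with (5/21)
flip (5/21) -> (21/5): both odd, 5 mod 4 = 1, 21 mod 4 = 1, so the flip contributes +1; sign now +1
(21/5): 21 mod 5 = 1, so (21/5) = (1/5)
reached (1/5) = 1, so the symbol is +1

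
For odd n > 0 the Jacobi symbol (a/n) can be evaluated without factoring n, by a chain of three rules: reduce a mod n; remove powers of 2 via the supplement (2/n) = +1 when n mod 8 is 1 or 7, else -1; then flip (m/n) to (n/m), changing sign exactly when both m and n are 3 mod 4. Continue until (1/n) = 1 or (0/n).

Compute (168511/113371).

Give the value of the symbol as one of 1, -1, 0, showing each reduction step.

(168511/113371) = (55140/113371)   [reduce mod 113371]
55140 = 2^2·13785; (2/113371) = -1 since 113371 mod 8 = 3, so (55140/113371) = (-1)^2·(13785/113371); sign now +1
reciprocity: (13785/113371) = +1·(113371/13785) since 13785 mod 4 = 1, 113371 mod 4 = 3; sign now +1
(113371/13785) = (3091/13785)   [reduce mod 13785]
reciprocity: (3091/13785) = +1·(13785/3091) since 3091 mod 4 = 3, 13785 mod 4 = 1; sign now +1
(13785/3091) = (1421/3091)   [reduce mod 3091]
reciprocity: (1421/3091) = +1·(3091/1421) since 1421 mod 4 = 1, 3091 mod 4 = 3; sign now +1
(3091/1421) = (249/1421)   [reduce mod 1421]
reciprocity: (249/1421) = +1·(1421/249) since 249 mod 4 = 1, 1421 mod 4 = 1; sign now +1
(1421/249) = (176/249)   [reduce mod 249]
176 = 2^4·11; (2/249) = +1 since 249 mod 8 = 1, so (176/249) = (+1)^4·(11/249); sign now +1
reciprocity: (11/249) = +1·(249/11) since 11 mod 4 = 3, 249 mod 4 = 1; sign now +1
(249/11) = (7/11)   [reduce mod 11]
reciprocity: (7/11) = -1·(11/7) since 7 mod 4 = 3, 11 mod 4 = 3; sign now -1
(11/7) = (4/7)   [reduce mod 7]
4 = 2^2·1; (2/7) = +1 since 7 mod 8 = 7, so (4/7) = (+1)^2·(1/7); sign now -1
(1/7) = 1; final value = sign = -1

-1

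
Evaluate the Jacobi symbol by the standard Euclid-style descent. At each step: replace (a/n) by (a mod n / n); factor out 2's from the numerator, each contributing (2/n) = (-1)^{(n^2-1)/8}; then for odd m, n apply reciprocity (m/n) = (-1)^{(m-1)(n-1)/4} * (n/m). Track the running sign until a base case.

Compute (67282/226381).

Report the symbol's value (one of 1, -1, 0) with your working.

67282 = 2^1·33641; (2/226381) = -1 since 226381 mod 8 = 5, so (67282/226381) = (-1)^1·(33641/226381); sign now -1
reciprocity: (33641/226381) = +1·(226381/33641) since 33641 mod 4 = 1, 226381 mod 4 = 1; sign now -1
(226381/33641) = (24535/33641)   [reduce mod 33641]
reciprocity: (24535/33641) = +1·(33641/24535) since 24535 mod 4 = 3, 33641 mod 4 = 1; sign now -1
(33641/24535) = (9106/24535)   [reduce mod 24535]
9106 = 2^1·4553; (2/24535) = +1 since 24535 mod 8 = 7, so (9106/24535) = (+1)^1·(4553/24535); sign now -1
reciprocity: (4553/24535) = +1·(24535/4553) since 4553 mod 4 = 1, 24535 mod 4 = 3; sign now -1
(24535/4553) = (1770/4553)   [reduce mod 4553]
1770 = 2^1·885; (2/4553) = +1 since 4553 mod 8 = 1, so (1770/4553) = (+1)^1·(885/4553); sign now -1
reciprocity: (885/4553) = +1·(4553/885) since 885 mod 4 = 1, 4553 mod 4 = 1; sign now -1
(4553/885) = (128/885)   [reduce mod 885]
128 = 2^7·1; (2/885) = -1 since 885 mod 8 = 5, so (128/885) = (-1)^7·(1/885); sign now +1
(1/885) = 1; final value = sign = +1

1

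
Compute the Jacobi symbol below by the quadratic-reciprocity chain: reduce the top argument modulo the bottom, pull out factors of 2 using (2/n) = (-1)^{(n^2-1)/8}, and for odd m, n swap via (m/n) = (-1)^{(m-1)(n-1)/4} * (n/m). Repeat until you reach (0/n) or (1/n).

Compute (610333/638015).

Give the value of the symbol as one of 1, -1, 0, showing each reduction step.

1

reciprocity: (610333/638015) = +1·(638015/610333) since 610333 mod 4 = 1, 638015 mod 4 = 3; sign now +1
(638015/610333) = (27682/610333)   [reduce mod 610333]
27682 = 2^1·13841; (2/610333) = -1 since 610333 mod 8 = 5, so (27682/610333) = (-1)^1·(13841/610333); sign now -1
reciprocity: (13841/610333) = +1·(610333/13841) since 13841 mod 4 = 1, 610333 mod 4 = 1; sign now -1
(610333/13841) = (1329/13841)   [reduce mod 13841]
reciprocity: (1329/13841) = +1·(13841/1329) since 1329 mod 4 = 1, 13841 mod 4 = 1; sign now -1
(13841/1329) = (551/1329)   [reduce mod 1329]
reciprocity: (551/1329) = +1·(1329/551) since 551 mod 4 = 3, 1329 mod 4 = 1; sign now -1
(1329/551) = (227/551)   [reduce mod 551]
reciprocity: (227/551) = -1·(551/227) since 227 mod 4 = 3, 551 mod 4 = 3; sign now +1
(551/227) = (97/227)   [reduce mod 227]
reciprocity: (97/227) = +1·(227/97) since 97 mod 4 = 1, 227 mod 4 = 3; sign now +1
(227/97) = (33/97)   [reduce mod 97]
reciprocity: (33/97) = +1·(97/33) since 33 mod 4 = 1, 97 mod 4 = 1; sign now +1
(97/33) = (31/33)   [reduce mod 33]
reciprocity: (31/33) = +1·(33/31) since 31 mod 4 = 3, 33 mod 4 = 1; sign now +1
(33/31) = (2/31)   [reduce mod 31]
2 = 2^1·1; (2/31) = +1 since 31 mod 8 = 7, so (2/31) = (+1)^1·(1/31); sign now +1
(1/31) = 1; final value = sign = +1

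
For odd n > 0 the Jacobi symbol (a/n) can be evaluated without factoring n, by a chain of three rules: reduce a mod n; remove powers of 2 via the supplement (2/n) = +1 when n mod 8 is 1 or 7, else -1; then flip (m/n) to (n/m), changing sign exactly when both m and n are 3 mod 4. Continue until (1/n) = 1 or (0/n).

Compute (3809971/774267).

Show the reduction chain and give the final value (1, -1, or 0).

-1

(3809971/774267) = (712903/774267)   [reduce mod 774267]
reciprocity: (712903/774267) = -1·(774267/712903) since 712903 mod 4 = 3, 774267 mod 4 = 3; sign now -1
(774267/712903) = (61364/712903)   [reduce mod 712903]
61364 = 2^2·15341; (2/712903) = +1 since 712903 mod 8 = 7, so (61364/712903) = (+1)^2·(15341/712903); sign now -1
reciprocity: (15341/712903) = +1·(712903/15341) since 15341 mod 4 = 1, 712903 mod 4 = 3; sign now -1
(712903/15341) = (7217/15341)   [reduce mod 15341]
reciprocity: (7217/15341) = +1·(15341/7217) since 7217 mod 4 = 1, 15341 mod 4 = 1; sign now -1
(15341/7217) = (907/7217)   [reduce mod 7217]
reciprocity: (907/7217) = +1·(7217/907) since 907 mod 4 = 3, 7217 mod 4 = 1; sign now -1
(7217/907) = (868/907)   [reduce mod 907]
868 = 2^2·217; (2/907) = -1 since 907 mod 8 = 3, so (868/907) = (-1)^2·(217/907); sign now -1
reciprocity: (217/907) = +1·(907/217) since 217 mod 4 = 1, 907 mod 4 = 3; sign now -1
(907/217) = (39/217)   [reduce mod 217]
reciprocity: (39/217) = +1·(217/39) since 39 mod 4 = 3, 217 mod 4 = 1; sign now -1
(217/39) = (22/39)   [reduce mod 39]
22 = 2^1·11; (2/39) = +1 since 39 mod 8 = 7, so (22/39) = (+1)^1·(11/39); sign now -1
reciprocity: (11/39) = -1·(39/11) since 11 mod 4 = 3, 39 mod 4 = 3; sign now +1
(39/11) = (6/11)   [reduce mod 11]
6 = 2^1·3; (2/11) = -1 since 11 mod 8 = 3, so (6/11) = (-1)^1·(3/11); sign now -1
reciprocity: (3/11) = -1·(11/3) since 3 mod 4 = 3, 11 mod 4 = 3; sign now +1
(11/3) = (2/3)   [reduce mod 3]
2 = 2^1·1; (2/3) = -1 since 3 mod 8 = 3, so (2/3) = (-1)^1·(1/3); sign now -1
(1/3) = 1; final value = sign = -1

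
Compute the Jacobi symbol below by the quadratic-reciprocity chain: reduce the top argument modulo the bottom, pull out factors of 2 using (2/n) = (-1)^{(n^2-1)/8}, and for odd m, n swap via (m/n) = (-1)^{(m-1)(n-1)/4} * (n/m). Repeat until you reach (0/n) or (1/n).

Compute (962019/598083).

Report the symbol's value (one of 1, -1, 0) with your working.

(962019/598083): 962019 mod 598083 = 363936, so (962019/598083) = (363936/598083)
factor out 2^5: 363936 = 2^5·11373; with 598083 mod 8 = 3, (2/598083) = -1; sign now -1; continue with (11373/598083)
flip (11373/598083) -> (598083/11373): both odd, 11373 mod 4 = 1, 598083 mod 4 = 3, so the flip contributes +1; sign now -1
(598083/11373): 598083 mod 11373 = 6687, so (598083/11373) = (6687/11373)
flip (6687/11373) -> (11373/6687): both odd, 6687 mod 4 = 3, 11373 mod 4 = 1, so the flip contributes +1; sign now -1
(11373/6687): 11373 mod 6687 = 4686, so (11373/6687) = (4686/6687)
factor out 2^1: 4686 = 2^1·2343; with 6687 mod 8 = 7, (2/6687) = +1; sign now -1; continue with (2343/6687)
flip (2343/6687) -> (6687/2343): both odd, 2343 mod 4 = 3, 6687 mod 4 = 3, so the flip contributes -1; sign now +1
(6687/2343): 6687 mod 2343 = 2001, so (6687/2343) = (2001/2343)
flip (2001/2343) -> (2343/2001): both odd, 2001 mod 4 = 1, 2343 mod 4 = 3, so the flip contributes +1; sign now +1
(2343/2001): 2343 mod 2001 = 342, so (2343/2001) = (342/2001)
factor out 2^1: 342 = 2^1·171; with 2001 mod 8 = 1, (2/2001) = +1; sign now +1; continue with (171/2001)
flip (171/2001) -> (2001/171): both odd, 171 mod 4 = 3, 2001 mod 4 = 1, so the flip contributes +1; sign now +1
(2001/171): 2001 mod 171 = 120, so (2001/171) = (120/171)
factor out 2^3: 120 = 2^3·15; with 171 mod 8 = 3, (2/171) = -1; sign now -1; continue with (15/171)
flip (15/171) -> (171/15): both odd, 15 mod 4 = 3, 171 mod 4 = 3, so the flip contributes -1; sign now +1
(171/15): 171 mod 15 = 6, so (171/15) = (6/15)
factor out 2^1: 6 = 2^1·3; with 15 mod 8 = 7, (2/15) = +1; sign now +1; continue with (3/15)
flip (3/15) -> (15/3): both odd, 3 mod 4 = 3, 15 mod 4 = 3, so the flip contributes -1; sign now -1
(15/3): 15 mod 3 = 0, so (15/3) = (0/3)
reached (0/3); gcd(a, n) > 1, so (0/3) = 0 and the symbol is 0

0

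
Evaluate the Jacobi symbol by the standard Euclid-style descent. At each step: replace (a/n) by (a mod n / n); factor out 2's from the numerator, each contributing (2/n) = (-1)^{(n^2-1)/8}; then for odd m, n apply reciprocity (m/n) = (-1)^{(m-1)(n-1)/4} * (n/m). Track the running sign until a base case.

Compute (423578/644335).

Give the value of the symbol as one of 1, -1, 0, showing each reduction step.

-1

423578 = 2^1·211789; (2/644335) = +1 since 644335 mod 8 = 7, so (423578/644335) = (+1)^1·(211789/644335); sign now +1
reciprocity: (211789/644335) = +1·(644335/211789) since 211789 mod 4 = 1, 644335 mod 4 = 3; sign now +1
(644335/211789) = (8968/211789)   [reduce mod 211789]
8968 = 2^3·1121; (2/211789) = -1 since 211789 mod 8 = 5, so (8968/211789) = (-1)^3·(1121/211789); sign now -1
reciprocity: (1121/211789) = +1·(211789/1121) since 1121 mod 4 = 1, 211789 mod 4 = 1; sign now -1
(211789/1121) = (1041/1121)   [reduce mod 1121]
reciprocity: (1041/1121) = +1·(1121/1041) since 1041 mod 4 = 1, 1121 mod 4 = 1; sign now -1
(1121/1041) = (80/1041)   [reduce mod 1041]
80 = 2^4·5; (2/1041) = +1 since 1041 mod 8 = 1, so (80/1041) = (+1)^4·(5/1041); sign now -1
reciprocity: (5/1041) = +1·(1041/5) since 5 mod 4 = 1, 1041 mod 4 = 1; sign now -1
(1041/5) = (1/5)   [reduce mod 5]
(1/5) = 1; final value = sign = -1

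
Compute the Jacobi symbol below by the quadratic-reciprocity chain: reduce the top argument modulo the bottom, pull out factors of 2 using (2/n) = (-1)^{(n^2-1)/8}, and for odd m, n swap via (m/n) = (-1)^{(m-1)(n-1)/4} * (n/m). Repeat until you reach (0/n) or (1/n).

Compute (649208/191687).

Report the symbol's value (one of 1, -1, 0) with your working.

(649208/191687) = (74147/191687)   [reduce mod 191687]
reciprocity: (74147/191687) = -1·(191687/74147) since 74147 mod 4 = 3, 191687 mod 4 = 3; sign now -1
(191687/74147) = (43393/74147)   [reduce mod 74147]
reciprocity: (43393/74147) = +1·(74147/43393) since 43393 mod 4 = 1, 74147 mod 4 = 3; sign now -1
(74147/43393) = (30754/43393)   [reduce mod 43393]
30754 = 2^1·15377; (2/43393) = +1 since 43393 mod 8 = 1, so (30754/43393) = (+1)^1·(15377/43393); sign now -1
reciprocity: (15377/43393) = +1·(43393/15377) since 15377 mod 4 = 1, 43393 mod 4 = 1; sign now -1
(43393/15377) = (12639/15377)   [reduce mod 15377]
reciprocity: (12639/15377) = +1·(15377/12639) since 12639 mod 4 = 3, 15377 mod 4 = 1; sign now -1
(15377/12639) = (2738/12639)   [reduce mod 12639]
2738 = 2^1·1369; (2/12639) = +1 since 12639 mod 8 = 7, so (2738/12639) = (+1)^1·(1369/12639); sign now -1
reciprocity: (1369/12639) = +1·(12639/1369) since 1369 mod 4 = 1, 12639 mod 4 = 3; sign now -1
(12639/1369) = (318/1369)   [reduce mod 1369]
318 = 2^1·159; (2/1369) = +1 since 1369 mod 8 = 1, so (318/1369) = (+1)^1·(159/1369); sign now -1
reciprocity: (159/1369) = +1·(1369/159) since 159 mod 4 = 3, 1369 mod 4 = 1; sign now -1
(1369/159) = (97/159)   [reduce mod 159]
reciprocity: (97/159) = +1·(159/97) since 97 mod 4 = 1, 159 mod 4 = 3; sign now -1
(159/97) = (62/97)   [reduce mod 97]
62 = 2^1·31; (2/97) = +1 since 97 mod 8 = 1, so (62/97) = (+1)^1·(31/97); sign now -1
reciprocity: (31/97) = +1·(97/31) since 31 mod 4 = 3, 97 mod 4 = 1; sign now -1
(97/31) = (4/31)   [reduce mod 31]
4 = 2^2·1; (2/31) = +1 since 31 mod 8 = 7, so (4/31) = (+1)^2·(1/31); sign now -1
(1/31) = 1; final value = sign = -1

-1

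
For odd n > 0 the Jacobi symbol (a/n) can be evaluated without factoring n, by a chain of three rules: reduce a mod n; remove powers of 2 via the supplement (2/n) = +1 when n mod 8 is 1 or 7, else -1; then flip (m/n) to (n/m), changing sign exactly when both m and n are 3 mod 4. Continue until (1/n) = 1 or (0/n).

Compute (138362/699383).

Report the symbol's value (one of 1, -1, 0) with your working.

1

factor out 2^1: 138362 = 2^1·69181; with 699383 mod 8 = 7, (2/699383) = +1; sign now +1; continue with (69181/699383)
flip (69181/699383) -> (699383/69181): both odd, 69181 mod 4 = 1, 699383 mod 4 = 3, so the flip contributes +1; sign now +1
(699383/69181): 699383 mod 69181 = 7573, so (699383/69181) = (7573/69181)
flip (7573/69181) -> (69181/7573): both odd, 7573 mod 4 = 1, 69181 mod 4 = 1, so the flip contributes +1; sign now +1
(69181/7573): 69181 mod 7573 = 1024, so (69181/7573) = (1024/7573)
factor out 2^10: 1024 = 2^10·1; with 7573 mod 8 = 5, (2/7573) = -1; sign now +1; continue with (1/7573)
reached (1/7573) = 1, so the symbol is +1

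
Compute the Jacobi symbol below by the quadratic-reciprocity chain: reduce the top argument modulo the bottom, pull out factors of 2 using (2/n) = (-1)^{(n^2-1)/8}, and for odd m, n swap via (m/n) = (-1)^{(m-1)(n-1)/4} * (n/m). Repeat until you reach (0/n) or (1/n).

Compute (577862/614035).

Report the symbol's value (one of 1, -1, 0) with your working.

-1

factor out 2^1: 577862 = 2^1·288931; with 614035 mod 8 = 3, (2/614035) = -1; sign now -1; continue with (288931/614035)
flip (288931/614035) -> (614035/288931): both odd, 288931 mod 4 = 3, 614035 mod 4 = 3, so the flip contributes -1; sign now +1
(614035/288931): 614035 mod 288931 = 36173, so (614035/288931) = (36173/288931)
flip (36173/288931) -> (288931/36173): both odd, 36173 mod 4 = 1, 288931 mod 4 = 3, so the flip contributes +1; sign now +1
(288931/36173): 288931 mod 36173 = 35720, so (288931/36173) = (35720/36173)
factor out 2^3: 35720 = 2^3·4465; with 36173 mod 8 = 5, (2/36173) = -1; sign now -1; continue with (4465/36173)
flip (4465/36173) -> (36173/4465): both odd, 4465 mod 4 = 1, 36173 mod 4 = 1, so the flip contributes +1; sign now -1
(36173/4465): 36173 mod 4465 = 453, so (36173/4465) = (453/4465)
flip (453/4465) -> (4465/453): both odd, 453 mod 4 = 1, 4465 mod 4 = 1, so the flip contributes +1; sign now -1
(4465/453): 4465 mod 453 = 388, so (4465/453) = (388/453)
factor out 2^2: 388 = 2^2·97; with 453 mod 8 = 5, (2/453) = -1; sign now -1; continue with (97/453)
flip (97/453) -> (453/97): both odd, 97 mod 4 = 1, 453 mod 4 = 1, so the flip contributes +1; sign now -1
(453/97): 453 mod 97 = 65, so (453/97) = (65/97)
flip (65/97) -> (97/65): both odd, 65 mod 4 = 1, 97 mod 4 = 1, so the flip contributes +1; sign now -1
(97/65): 97 mod 65 = 32, so (97/65) = (32/65)
factor out 2^5: 32 = 2^5·1; with 65 mod 8 = 1, (2/65) = +1; sign now -1; continue with (1/65)
reached (1/65) = 1, so the symbol is -1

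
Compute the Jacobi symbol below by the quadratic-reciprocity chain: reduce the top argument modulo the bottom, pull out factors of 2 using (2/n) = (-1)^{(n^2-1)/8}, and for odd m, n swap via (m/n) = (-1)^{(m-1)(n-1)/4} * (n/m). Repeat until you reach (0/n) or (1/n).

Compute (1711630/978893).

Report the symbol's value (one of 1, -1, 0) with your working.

-1

(1711630/978893) = (732737/978893)   [reduce mod 978893]
reciprocity: (732737/978893) = +1·(978893/732737) since 732737 mod 4 = 1, 978893 mod 4 = 1; sign now +1
(978893/732737) = (246156/732737)   [reduce mod 732737]
246156 = 2^2·61539; (2/732737) = +1 since 732737 mod 8 = 1, so (246156/732737) = (+1)^2·(61539/732737); sign now +1
reciprocity: (61539/732737) = +1·(732737/61539) since 61539 mod 4 = 3, 732737 mod 4 = 1; sign now +1
(732737/61539) = (55808/61539)   [reduce mod 61539]
55808 = 2^9·109; (2/61539) = -1 since 61539 mod 8 = 3, so (55808/61539) = (-1)^9·(109/61539); sign now -1
reciprocity: (109/61539) = +1·(61539/109) since 109 mod 4 = 1, 61539 mod 4 = 3; sign now -1
(61539/109) = (63/109)   [reduce mod 109]
reciprocity: (63/109) = +1·(109/63) since 63 mod 4 = 3, 109 mod 4 = 1; sign now -1
(109/63) = (46/63)   [reduce mod 63]
46 = 2^1·23; (2/63) = +1 since 63 mod 8 = 7, so (46/63) = (+1)^1·(23/63); sign now -1
reciprocity: (23/63) = -1·(63/23) since 23 mod 4 = 3, 63 mod 4 = 3; sign now +1
(63/23) = (17/23)   [reduce mod 23]
reciprocity: (17/23) = +1·(23/17) since 17 mod 4 = 1, 23 mod 4 = 3; sign now +1
(23/17) = (6/17)   [reduce mod 17]
6 = 2^1·3; (2/17) = +1 since 17 mod 8 = 1, so (6/17) = (+1)^1·(3/17); sign now +1
reciprocity: (3/17) = +1·(17/3) since 3 mod 4 = 3, 17 mod 4 = 1; sign now +1
(17/3) = (2/3)   [reduce mod 3]
2 = 2^1·1; (2/3) = -1 since 3 mod 8 = 3, so (2/3) = (-1)^1·(1/3); sign now -1
(1/3) = 1; final value = sign = -1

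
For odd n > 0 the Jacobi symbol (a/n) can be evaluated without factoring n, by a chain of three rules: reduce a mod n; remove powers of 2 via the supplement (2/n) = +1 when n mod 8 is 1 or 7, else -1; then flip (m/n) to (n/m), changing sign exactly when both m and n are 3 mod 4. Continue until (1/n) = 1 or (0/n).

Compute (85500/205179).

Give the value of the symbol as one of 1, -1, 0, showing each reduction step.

0

factor out 2^2: 85500 = 2^2·21375; with 205179 mod 8 = 3, (2/205179) = -1; sign now +1; continue with (21375/205179)
flip (21375/205179) -> (205179/21375): both odd, 21375 mod 4 = 3, 205179 mod 4 = 3, so the flip contributes -1; sign now -1
(205179/21375): 205179 mod 21375 = 12804, so (205179/21375) = (12804/21375)
factor out 2^2: 12804 = 2^2·3201; with 21375 mod 8 = 7, (2/21375) = +1; sign now -1; continue with (3201/21375)
flip (3201/21375) -> (21375/3201): both odd, 3201 mod 4 = 1, 21375 mod 4 = 3, so the flip contributes +1; sign now -1
(21375/3201): 21375 mod 3201 = 2169, so (21375/3201) = (2169/3201)
flip (2169/3201) -> (3201/2169): both odd, 2169 mod 4 = 1, 3201 mod 4 = 1, so the flip contributes +1; sign now -1
(3201/2169): 3201 mod 2169 = 1032, so (3201/2169) = (1032/2169)
factor out 2^3: 1032 = 2^3·129; with 2169 mod 8 = 1, (2/2169) = +1; sign now -1; continue with (129/2169)
flip (129/2169) -> (2169/129): both odd, 129 mod 4 = 1, 2169 mod 4 = 1, so the flip contributes +1; sign now -1
(2169/129): 2169 mod 129 = 105, so (2169/129) = (105/129)
flip (105/129) -> (129/105): both odd, 105 mod 4 = 1, 129 mod 4 = 1, so the flip contributes +1; sign now -1
(129/105): 129 mod 105 = 24, so (129/105) = (24/105)
factor out 2^3: 24 = 2^3·3; with 105 mod 8 = 1, (2/105) = +1; sign now -1; continue with (3/105)
flip (3/105) -> (105/3): both odd, 3 mod 4 = 3, 105 mod 4 = 1, so the flip contributes +1; sign now -1
(105/3): 105 mod 3 = 0, so (105/3) = (0/3)
reached (0/3); gcd(a, n) > 1, so (0/3) = 0 and the symbol is 0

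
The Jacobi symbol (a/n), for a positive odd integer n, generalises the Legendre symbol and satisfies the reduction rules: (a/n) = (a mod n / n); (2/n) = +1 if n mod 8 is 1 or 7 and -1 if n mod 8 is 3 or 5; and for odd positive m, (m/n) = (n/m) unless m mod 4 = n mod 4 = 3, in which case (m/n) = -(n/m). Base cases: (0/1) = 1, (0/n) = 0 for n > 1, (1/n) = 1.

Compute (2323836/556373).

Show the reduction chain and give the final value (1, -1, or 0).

1

(2323836/556373): 2323836 mod 556373 = 98344, so (2323836/556373) = (98344/556373)
factor out 2^3: 98344 = 2^3·12293; with 556373 mod 8 = 5, (2/556373) = -1; sign now -1; continue with (12293/556373)
flip (12293/556373) -> (556373/12293): both odd, 12293 mod 4 = 1, 556373 mod 4 = 1, so the flip contributes +1; sign now -1
(556373/12293): 556373 mod 12293 = 3188, so (556373/12293) = (3188/12293)
factor out 2^2: 3188 = 2^2·797; with 12293 mod 8 = 5, (2/12293) = -1; sign now -1; continue with (797/12293)
flip (797/12293) -> (12293/797): both odd, 797 mod 4 = 1, 12293 mod 4 = 1, so the flip contributes +1; sign now -1
(12293/797): 12293 mod 797 = 338, so (12293/797) = (338/797)
factor out 2^1: 338 = 2^1·169; with 797 mod 8 = 5, (2/797) = -1; sign now +1; continue with (169/797)
flip (169/797) -> (797/169): both odd, 169 mod 4 = 1, 797 mod 4 = 1, so the flip contributes +1; sign now +1
(797/169): 797 mod 169 = 121, so (797/169) = (121/169)
flip (121/169) -> (169/121): both odd, 121 mod 4 = 1, 169 mod 4 = 1, so the flip contributes +1; sign now +1
(169/121): 169 mod 121 = 48, so (169/121) = (48/121)
factor out 2^4: 48 = 2^4·3; with 121 mod 8 = 1, (2/121) = +1; sign now +1; continue with (3/121)
flip (3/121) -> (121/3): both odd, 3 mod 4 = 3, 121 mod 4 = 1, so the flip contributes +1; sign now +1
(121/3): 121 mod 3 = 1, so (121/3) = (1/3)
reached (1/3) = 1, so the symbol is +1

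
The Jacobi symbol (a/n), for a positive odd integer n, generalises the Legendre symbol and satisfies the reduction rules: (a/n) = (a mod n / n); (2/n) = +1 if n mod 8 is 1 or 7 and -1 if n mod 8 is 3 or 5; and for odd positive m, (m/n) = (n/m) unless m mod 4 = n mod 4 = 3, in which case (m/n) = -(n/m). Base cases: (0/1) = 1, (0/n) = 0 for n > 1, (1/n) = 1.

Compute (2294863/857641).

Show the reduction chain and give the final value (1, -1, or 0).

(2294863/857641) = (579581/857641)   [reduce mod 857641]
reciprocity: (579581/857641) = +1·(857641/579581) since 579581 mod 4 = 1, 857641 mod 4 = 1; sign now +1
(857641/579581) = (278060/579581)   [reduce mod 579581]
278060 = 2^2·69515; (2/579581) = -1 since 579581 mod 8 = 5, so (278060/579581) = (-1)^2·(69515/579581); sign now +1
reciprocity: (69515/579581) = +1·(579581/69515) since 69515 mod 4 = 3, 579581 mod 4 = 1; sign now +1
(579581/69515) = (23461/69515)   [reduce mod 69515]
reciprocity: (23461/69515) = +1·(69515/23461) since 23461 mod 4 = 1, 69515 mod 4 = 3; sign now +1
(69515/23461) = (22593/23461)   [reduce mod 23461]
reciprocity: (22593/23461) = +1·(23461/22593) since 22593 mod 4 = 1, 23461 mod 4 = 1; sign now +1
(23461/22593) = (868/22593)   [reduce mod 22593]
868 = 2^2·217; (2/22593) = +1 since 22593 mod 8 = 1, so (868/22593) = (+1)^2·(217/22593); sign now +1
reciprocity: (217/22593) = +1·(22593/217) since 217 mod 4 = 1, 22593 mod 4 = 1; sign now +1
(22593/217) = (25/217)   [reduce mod 217]
reciprocity: (25/217) = +1·(217/25) since 25 mod 4 = 1, 217 mod 4 = 1; sign now +1
(217/25) = (17/25)   [reduce mod 25]
reciprocity: (17/25) = +1·(25/17) since 17 mod 4 = 1, 25 mod 4 = 1; sign now +1
(25/17) = (8/17)   [reduce mod 17]
8 = 2^3·1; (2/17) = +1 since 17 mod 8 = 1, so (8/17) = (+1)^3·(1/17); sign now +1
(1/17) = 1; final value = sign = +1

1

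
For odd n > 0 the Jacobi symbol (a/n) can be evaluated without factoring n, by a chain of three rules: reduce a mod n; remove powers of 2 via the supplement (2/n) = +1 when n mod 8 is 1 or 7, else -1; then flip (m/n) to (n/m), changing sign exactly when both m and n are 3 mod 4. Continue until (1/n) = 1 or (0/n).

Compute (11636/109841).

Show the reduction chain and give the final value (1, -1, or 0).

factor out 2^2: 11636 = 2^2·2909; with 109841 mod 8 = 1, (2/109841) = +1; sign now +1; continue with (2909/109841)
flip (2909/109841) -> (109841/2909): both odd, 2909 mod 4 = 1, 109841 mod 4 = 1, so the flip contributes +1; sign now +1
(109841/2909): 109841 mod 2909 = 2208, so (109841/2909) = (2208/2909)
factor out 2^5: 2208 = 2^5·69; with 2909 mod 8 = 5, (2/2909) = -1; sign now -1; continue with (69/2909)
flip (69/2909) -> (2909/69): both odd, 69 mod 4 = 1, 2909 mod 4 = 1, so the flip contributes +1; sign now -1
(2909/69): 2909 mod 69 = 11, so (2909/69) = (11/69)
flip (11/69) -> (69/11): both odd, 11 mod 4 = 3, 69 mod 4 = 1, so the flip contributes +1; sign now -1
(69/11): 69 mod 11 = 3, so (69/11) = (3/11)
flip (3/11) -> (11/3): both odd, 3 mod 4 = 3, 11 mod 4 = 3, so the flip contributes -1; sign now +1
(11/3): 11 mod 3 = 2, so (11/3) = (2/3)
factor out 2^1: 2 = 2^1·1; with 3 mod 8 = 3, (2/3) = -1; sign now -1; continue with (1/3)
reached (1/3) = 1, so the symbol is -1

-1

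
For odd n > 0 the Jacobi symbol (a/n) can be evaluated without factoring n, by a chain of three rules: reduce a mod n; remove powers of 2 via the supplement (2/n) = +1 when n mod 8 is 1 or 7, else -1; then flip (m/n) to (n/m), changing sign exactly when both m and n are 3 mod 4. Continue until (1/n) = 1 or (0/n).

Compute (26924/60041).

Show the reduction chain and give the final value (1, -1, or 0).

factor out 2^2: 26924 = 2^2·6731; with 60041 mod 8 = 1, (2/60041) = +1; sign now +1; continue with (6731/60041)
flip (6731/60041) -> (60041/6731): both odd, 6731 mod 4 = 3, 60041 mod 4 = 1, so the flip contributes +1; sign now +1
(60041/6731): 60041 mod 6731 = 6193, so (60041/6731) = (6193/6731)
flip (6193/6731) -> (6731/6193): both odd, 6193 mod 4 = 1, 6731 mod 4 = 3, so the flip contributes +1; sign now +1
(6731/6193): 6731 mod 6193 = 538, so (6731/6193) = (538/6193)
factor out 2^1: 538 = 2^1·269; with 6193 mod 8 = 1, (2/6193) = +1; sign now +1; continue with (269/6193)
flip (269/6193) -> (6193/269): both odd, 269 mod 4 = 1, 6193 mod 4 = 1, so the flip contributes +1; sign now +1
(6193/269): 6193 mod 269 = 6, so (6193/269) = (6/269)
factor out 2^1: 6 = 2^1·3; with 269 mod 8 = 5, (2/269) = -1; sign now -1; continue with (3/269)
flip (3/269) -> (269/3): both odd, 3 mod 4 = 3, 269 mod 4 = 1, so the flip contributes +1; sign now -1
(269/3): 269 mod 3 = 2, so (269/3) = (2/3)
factor out 2^1: 2 = 2^1·1; with 3 mod 8 = 3, (2/3) = -1; sign now +1; continue with (1/3)
reached (1/3) = 1, so the symbol is +1

1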